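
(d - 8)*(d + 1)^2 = d^3 - 6*d^2 - 15*d - 8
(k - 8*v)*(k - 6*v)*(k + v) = k^3 - 13*k^2*v + 34*k*v^2 + 48*v^3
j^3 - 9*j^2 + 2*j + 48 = (j - 8)*(j - 3)*(j + 2)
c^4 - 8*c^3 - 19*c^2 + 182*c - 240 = (c - 8)*(c - 3)*(c - 2)*(c + 5)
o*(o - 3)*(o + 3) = o^3 - 9*o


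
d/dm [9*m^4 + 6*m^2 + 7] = 36*m^3 + 12*m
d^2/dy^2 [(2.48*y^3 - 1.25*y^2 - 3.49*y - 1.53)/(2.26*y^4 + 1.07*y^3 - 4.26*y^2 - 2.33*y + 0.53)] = (25.333696*y^9 - 38.307*y^8 - 88.7840999999999*y^7 - 112.81885*y^6 - 46.5503699999997*y^5 + 229.66545*y^4 + 156.210568*y^3 - 133.275366*y^2 - 129.011406*y - 32.843154)/(11.543176*y^12 + 16.395396*y^11 - 57.512706*y^10 - 96.286273*y^9 + 82.723554*y^8 + 192.534669*y^7 - 5.572575*y^6 - 140.665275*y^5 - 46.550214*y^4 + 19.816396*y^3 + 5.042049*y^2 - 1.963491*y + 0.148877)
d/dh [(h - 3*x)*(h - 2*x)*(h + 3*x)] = 3*h^2 - 4*h*x - 9*x^2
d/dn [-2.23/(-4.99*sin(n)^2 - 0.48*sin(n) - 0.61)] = -(22.2554*sin(n) + 1.0704)*cos(n)/(4.99*sin(n)^2 + 0.48*sin(n) + 0.61)^2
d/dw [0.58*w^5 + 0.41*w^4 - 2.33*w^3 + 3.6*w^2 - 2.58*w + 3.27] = 2.9*w^4 + 1.64*w^3 - 6.99*w^2 + 7.2*w - 2.58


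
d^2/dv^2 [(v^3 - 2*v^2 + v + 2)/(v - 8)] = 2*(v^3 - 24*v^2 + 192*v - 118)/(v^3 - 24*v^2 + 192*v - 512)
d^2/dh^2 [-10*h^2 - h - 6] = -20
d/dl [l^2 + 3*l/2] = 2*l + 3/2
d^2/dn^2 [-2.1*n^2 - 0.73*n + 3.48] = -4.20000000000000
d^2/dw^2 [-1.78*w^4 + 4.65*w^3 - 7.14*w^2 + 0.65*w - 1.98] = -21.36*w^2 + 27.9*w - 14.28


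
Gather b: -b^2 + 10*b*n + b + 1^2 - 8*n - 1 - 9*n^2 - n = -b^2 + b*(10*n + 1) - 9*n^2 - 9*n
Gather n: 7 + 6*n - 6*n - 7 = 0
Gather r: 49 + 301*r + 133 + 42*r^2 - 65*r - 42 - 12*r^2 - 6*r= 30*r^2 + 230*r + 140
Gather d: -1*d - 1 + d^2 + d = d^2 - 1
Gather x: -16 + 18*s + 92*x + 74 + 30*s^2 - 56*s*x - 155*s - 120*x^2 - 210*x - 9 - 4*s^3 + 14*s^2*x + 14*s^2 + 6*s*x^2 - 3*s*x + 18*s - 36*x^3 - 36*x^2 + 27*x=-4*s^3 + 44*s^2 - 119*s - 36*x^3 + x^2*(6*s - 156) + x*(14*s^2 - 59*s - 91) + 49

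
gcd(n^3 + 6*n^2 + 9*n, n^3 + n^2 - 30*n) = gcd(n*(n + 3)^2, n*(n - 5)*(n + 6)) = n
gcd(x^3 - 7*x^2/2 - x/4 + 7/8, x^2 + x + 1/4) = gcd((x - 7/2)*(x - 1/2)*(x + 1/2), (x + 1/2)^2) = x + 1/2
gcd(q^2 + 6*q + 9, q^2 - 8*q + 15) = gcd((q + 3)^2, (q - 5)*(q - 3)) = 1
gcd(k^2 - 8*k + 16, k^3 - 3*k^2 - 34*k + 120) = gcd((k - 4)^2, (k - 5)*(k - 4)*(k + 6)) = k - 4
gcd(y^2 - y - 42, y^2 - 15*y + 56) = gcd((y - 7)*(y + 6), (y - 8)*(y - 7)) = y - 7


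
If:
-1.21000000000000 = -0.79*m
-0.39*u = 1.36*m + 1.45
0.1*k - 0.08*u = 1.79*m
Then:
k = 20.17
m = 1.53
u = -9.06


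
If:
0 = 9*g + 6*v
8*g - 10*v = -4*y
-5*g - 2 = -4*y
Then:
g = -1/14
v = 3/28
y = 23/56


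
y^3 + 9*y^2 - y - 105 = (y - 3)*(y + 5)*(y + 7)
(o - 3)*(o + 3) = o^2 - 9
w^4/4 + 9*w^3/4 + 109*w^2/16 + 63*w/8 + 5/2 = (w/4 + 1)*(w + 1/2)*(w + 2)*(w + 5/2)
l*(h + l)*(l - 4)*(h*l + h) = h^2*l^3 - 3*h^2*l^2 - 4*h^2*l + h*l^4 - 3*h*l^3 - 4*h*l^2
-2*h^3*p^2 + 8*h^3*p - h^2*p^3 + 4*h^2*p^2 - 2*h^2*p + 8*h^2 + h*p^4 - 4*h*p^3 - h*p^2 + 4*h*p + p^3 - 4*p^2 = (-2*h + p)*(h + p)*(p - 4)*(h*p + 1)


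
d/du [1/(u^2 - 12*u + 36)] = 2*(6 - u)/(u^2 - 12*u + 36)^2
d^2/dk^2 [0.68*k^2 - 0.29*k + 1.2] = 1.36000000000000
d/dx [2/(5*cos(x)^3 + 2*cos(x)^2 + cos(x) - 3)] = 2*(15*cos(x)^2 + 4*cos(x) + 1)*sin(x)/(5*cos(x)^3 + 2*cos(x)^2 + cos(x) - 3)^2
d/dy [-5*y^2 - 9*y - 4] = -10*y - 9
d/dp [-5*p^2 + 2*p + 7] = 2 - 10*p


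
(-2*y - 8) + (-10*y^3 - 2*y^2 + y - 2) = -10*y^3 - 2*y^2 - y - 10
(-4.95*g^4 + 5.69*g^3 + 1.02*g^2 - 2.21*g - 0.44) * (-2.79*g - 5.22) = 13.8105*g^5 + 9.9639*g^4 - 32.5476*g^3 + 0.8415*g^2 + 12.7638*g + 2.2968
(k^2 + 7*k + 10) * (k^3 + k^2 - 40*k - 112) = k^5 + 8*k^4 - 23*k^3 - 382*k^2 - 1184*k - 1120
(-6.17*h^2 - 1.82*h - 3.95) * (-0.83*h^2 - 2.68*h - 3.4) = 5.1211*h^4 + 18.0462*h^3 + 29.1341*h^2 + 16.774*h + 13.43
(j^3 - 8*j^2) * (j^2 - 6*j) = j^5 - 14*j^4 + 48*j^3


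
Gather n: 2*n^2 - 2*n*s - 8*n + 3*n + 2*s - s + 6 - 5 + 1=2*n^2 + n*(-2*s - 5) + s + 2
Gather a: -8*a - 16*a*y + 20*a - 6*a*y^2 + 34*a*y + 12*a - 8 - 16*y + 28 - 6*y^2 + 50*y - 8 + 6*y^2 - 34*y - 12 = a*(-6*y^2 + 18*y + 24)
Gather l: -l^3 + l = -l^3 + l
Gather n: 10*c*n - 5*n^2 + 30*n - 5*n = -5*n^2 + n*(10*c + 25)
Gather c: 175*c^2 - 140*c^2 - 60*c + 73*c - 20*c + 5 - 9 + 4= 35*c^2 - 7*c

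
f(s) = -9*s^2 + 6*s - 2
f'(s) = 6 - 18*s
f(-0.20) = -3.56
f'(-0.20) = 9.60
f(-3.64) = -143.09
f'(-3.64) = 71.52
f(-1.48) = -30.59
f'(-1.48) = 32.64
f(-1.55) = -32.92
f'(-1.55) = 33.90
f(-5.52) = -309.35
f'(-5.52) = 105.36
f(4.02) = -123.32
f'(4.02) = -66.36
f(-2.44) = -70.22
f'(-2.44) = 49.92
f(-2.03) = -51.27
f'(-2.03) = 42.54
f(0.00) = -2.00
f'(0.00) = 6.00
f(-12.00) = -1370.00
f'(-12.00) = 222.00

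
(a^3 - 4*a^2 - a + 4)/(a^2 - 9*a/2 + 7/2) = 2*(a^2 - 3*a - 4)/(2*a - 7)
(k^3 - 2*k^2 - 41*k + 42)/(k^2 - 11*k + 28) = (k^2 + 5*k - 6)/(k - 4)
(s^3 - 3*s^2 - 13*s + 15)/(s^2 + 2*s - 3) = s - 5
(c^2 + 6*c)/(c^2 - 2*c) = (c + 6)/(c - 2)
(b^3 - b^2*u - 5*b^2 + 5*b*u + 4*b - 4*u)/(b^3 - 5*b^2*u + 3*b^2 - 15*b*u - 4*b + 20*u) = (-b^2 + b*u + 4*b - 4*u)/(-b^2 + 5*b*u - 4*b + 20*u)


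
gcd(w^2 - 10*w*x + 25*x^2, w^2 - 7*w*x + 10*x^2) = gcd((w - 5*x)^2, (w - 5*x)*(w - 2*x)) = -w + 5*x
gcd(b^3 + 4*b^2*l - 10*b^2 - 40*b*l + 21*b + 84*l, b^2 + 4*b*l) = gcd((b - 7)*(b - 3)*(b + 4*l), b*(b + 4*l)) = b + 4*l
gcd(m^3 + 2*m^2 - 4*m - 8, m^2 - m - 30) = 1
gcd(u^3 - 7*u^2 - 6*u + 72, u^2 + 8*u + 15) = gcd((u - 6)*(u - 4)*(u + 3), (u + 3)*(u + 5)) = u + 3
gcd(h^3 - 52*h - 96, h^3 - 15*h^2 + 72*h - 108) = 1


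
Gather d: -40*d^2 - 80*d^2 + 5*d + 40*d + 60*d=-120*d^2 + 105*d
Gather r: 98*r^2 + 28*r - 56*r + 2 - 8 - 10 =98*r^2 - 28*r - 16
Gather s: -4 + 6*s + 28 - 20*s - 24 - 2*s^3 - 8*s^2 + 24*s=-2*s^3 - 8*s^2 + 10*s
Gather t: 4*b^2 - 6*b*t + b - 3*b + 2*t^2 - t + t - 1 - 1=4*b^2 - 6*b*t - 2*b + 2*t^2 - 2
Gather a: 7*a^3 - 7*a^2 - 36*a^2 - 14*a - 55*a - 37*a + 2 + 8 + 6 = 7*a^3 - 43*a^2 - 106*a + 16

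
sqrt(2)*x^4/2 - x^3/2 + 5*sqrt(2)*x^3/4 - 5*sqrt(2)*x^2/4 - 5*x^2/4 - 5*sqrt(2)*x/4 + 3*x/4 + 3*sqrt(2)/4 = (x - 1/2)*(x + 3)*(x - sqrt(2))*(sqrt(2)*x/2 + 1/2)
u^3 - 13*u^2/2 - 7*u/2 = u*(u - 7)*(u + 1/2)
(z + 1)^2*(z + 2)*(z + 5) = z^4 + 9*z^3 + 25*z^2 + 27*z + 10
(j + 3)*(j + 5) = j^2 + 8*j + 15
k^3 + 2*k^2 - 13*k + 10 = (k - 2)*(k - 1)*(k + 5)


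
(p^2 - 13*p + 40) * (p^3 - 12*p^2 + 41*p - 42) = p^5 - 25*p^4 + 237*p^3 - 1055*p^2 + 2186*p - 1680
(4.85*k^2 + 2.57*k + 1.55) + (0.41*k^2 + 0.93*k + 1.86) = 5.26*k^2 + 3.5*k + 3.41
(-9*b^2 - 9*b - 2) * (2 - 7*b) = 63*b^3 + 45*b^2 - 4*b - 4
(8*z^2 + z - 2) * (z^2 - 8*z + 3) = 8*z^4 - 63*z^3 + 14*z^2 + 19*z - 6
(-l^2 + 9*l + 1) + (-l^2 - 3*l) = -2*l^2 + 6*l + 1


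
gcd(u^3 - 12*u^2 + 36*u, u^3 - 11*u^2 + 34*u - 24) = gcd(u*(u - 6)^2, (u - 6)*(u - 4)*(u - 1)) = u - 6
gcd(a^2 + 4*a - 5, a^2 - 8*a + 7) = a - 1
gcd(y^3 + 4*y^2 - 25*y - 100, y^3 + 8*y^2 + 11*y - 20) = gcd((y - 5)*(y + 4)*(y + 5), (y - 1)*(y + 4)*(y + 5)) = y^2 + 9*y + 20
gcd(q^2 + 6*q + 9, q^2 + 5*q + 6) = q + 3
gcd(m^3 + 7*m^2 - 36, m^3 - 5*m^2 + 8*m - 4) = m - 2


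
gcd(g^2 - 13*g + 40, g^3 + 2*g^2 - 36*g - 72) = 1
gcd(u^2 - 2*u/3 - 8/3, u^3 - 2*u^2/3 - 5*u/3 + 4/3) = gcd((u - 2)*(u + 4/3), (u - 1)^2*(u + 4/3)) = u + 4/3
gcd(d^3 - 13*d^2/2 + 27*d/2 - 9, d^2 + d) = 1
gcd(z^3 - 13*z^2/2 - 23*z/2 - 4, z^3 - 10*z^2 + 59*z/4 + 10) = z^2 - 15*z/2 - 4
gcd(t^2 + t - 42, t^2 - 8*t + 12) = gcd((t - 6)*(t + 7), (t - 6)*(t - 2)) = t - 6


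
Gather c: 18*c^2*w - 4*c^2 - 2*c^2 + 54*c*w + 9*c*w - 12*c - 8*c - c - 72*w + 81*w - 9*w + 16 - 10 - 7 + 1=c^2*(18*w - 6) + c*(63*w - 21)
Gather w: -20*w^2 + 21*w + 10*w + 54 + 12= -20*w^2 + 31*w + 66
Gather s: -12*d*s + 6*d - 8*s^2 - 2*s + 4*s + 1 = 6*d - 8*s^2 + s*(2 - 12*d) + 1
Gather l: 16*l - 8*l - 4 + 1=8*l - 3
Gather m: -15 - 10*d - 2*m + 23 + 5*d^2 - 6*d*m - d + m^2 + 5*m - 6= 5*d^2 - 11*d + m^2 + m*(3 - 6*d) + 2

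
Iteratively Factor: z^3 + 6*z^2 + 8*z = (z + 4)*(z^2 + 2*z) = z*(z + 4)*(z + 2)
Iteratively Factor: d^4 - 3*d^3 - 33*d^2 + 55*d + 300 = (d - 5)*(d^3 + 2*d^2 - 23*d - 60) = (d - 5)^2*(d^2 + 7*d + 12) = (d - 5)^2*(d + 4)*(d + 3)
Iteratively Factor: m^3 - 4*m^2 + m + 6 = (m - 3)*(m^2 - m - 2) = (m - 3)*(m - 2)*(m + 1)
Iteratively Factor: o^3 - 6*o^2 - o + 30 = (o - 5)*(o^2 - o - 6) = (o - 5)*(o - 3)*(o + 2)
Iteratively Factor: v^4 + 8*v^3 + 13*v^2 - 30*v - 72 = (v + 4)*(v^3 + 4*v^2 - 3*v - 18) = (v - 2)*(v + 4)*(v^2 + 6*v + 9) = (v - 2)*(v + 3)*(v + 4)*(v + 3)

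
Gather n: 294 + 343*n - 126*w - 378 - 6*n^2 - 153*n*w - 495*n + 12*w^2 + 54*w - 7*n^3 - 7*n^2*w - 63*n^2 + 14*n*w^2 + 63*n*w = -7*n^3 + n^2*(-7*w - 69) + n*(14*w^2 - 90*w - 152) + 12*w^2 - 72*w - 84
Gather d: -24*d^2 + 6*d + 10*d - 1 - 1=-24*d^2 + 16*d - 2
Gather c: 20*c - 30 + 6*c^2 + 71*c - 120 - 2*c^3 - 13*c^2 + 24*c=-2*c^3 - 7*c^2 + 115*c - 150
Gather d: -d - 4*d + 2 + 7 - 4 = 5 - 5*d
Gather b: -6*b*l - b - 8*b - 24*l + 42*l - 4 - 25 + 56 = b*(-6*l - 9) + 18*l + 27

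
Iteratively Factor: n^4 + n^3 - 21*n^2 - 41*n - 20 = (n - 5)*(n^3 + 6*n^2 + 9*n + 4) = (n - 5)*(n + 1)*(n^2 + 5*n + 4) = (n - 5)*(n + 1)^2*(n + 4)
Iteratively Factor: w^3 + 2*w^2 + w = (w + 1)*(w^2 + w) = (w + 1)^2*(w)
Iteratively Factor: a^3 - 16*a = (a + 4)*(a^2 - 4*a) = (a - 4)*(a + 4)*(a)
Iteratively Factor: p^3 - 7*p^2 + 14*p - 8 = (p - 4)*(p^2 - 3*p + 2) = (p - 4)*(p - 1)*(p - 2)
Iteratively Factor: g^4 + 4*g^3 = (g)*(g^3 + 4*g^2) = g^2*(g^2 + 4*g) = g^2*(g + 4)*(g)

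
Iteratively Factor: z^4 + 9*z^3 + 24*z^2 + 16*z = (z + 4)*(z^3 + 5*z^2 + 4*z) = (z + 4)^2*(z^2 + z) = z*(z + 4)^2*(z + 1)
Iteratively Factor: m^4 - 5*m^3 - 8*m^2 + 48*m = (m - 4)*(m^3 - m^2 - 12*m) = m*(m - 4)*(m^2 - m - 12) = m*(m - 4)^2*(m + 3)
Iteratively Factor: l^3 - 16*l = (l)*(l^2 - 16) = l*(l - 4)*(l + 4)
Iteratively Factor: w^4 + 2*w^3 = (w)*(w^3 + 2*w^2) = w^2*(w^2 + 2*w) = w^2*(w + 2)*(w)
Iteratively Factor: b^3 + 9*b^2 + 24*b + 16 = (b + 4)*(b^2 + 5*b + 4) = (b + 1)*(b + 4)*(b + 4)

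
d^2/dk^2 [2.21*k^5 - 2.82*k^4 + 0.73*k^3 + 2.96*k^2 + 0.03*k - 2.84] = 44.2*k^3 - 33.84*k^2 + 4.38*k + 5.92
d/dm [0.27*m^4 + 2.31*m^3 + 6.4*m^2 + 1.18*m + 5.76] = 1.08*m^3 + 6.93*m^2 + 12.8*m + 1.18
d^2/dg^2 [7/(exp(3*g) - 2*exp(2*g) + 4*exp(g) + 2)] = 7*((-9*exp(2*g) + 8*exp(g) - 4)*(exp(3*g) - 2*exp(2*g) + 4*exp(g) + 2) + 2*(3*exp(2*g) - 4*exp(g) + 4)^2*exp(g))*exp(g)/(exp(3*g) - 2*exp(2*g) + 4*exp(g) + 2)^3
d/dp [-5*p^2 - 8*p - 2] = -10*p - 8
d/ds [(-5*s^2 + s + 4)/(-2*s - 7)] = (10*s^2 + 70*s + 1)/(4*s^2 + 28*s + 49)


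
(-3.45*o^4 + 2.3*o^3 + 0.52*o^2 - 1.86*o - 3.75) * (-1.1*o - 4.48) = 3.795*o^5 + 12.926*o^4 - 10.876*o^3 - 0.2836*o^2 + 12.4578*o + 16.8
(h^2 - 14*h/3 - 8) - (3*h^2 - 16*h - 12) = -2*h^2 + 34*h/3 + 4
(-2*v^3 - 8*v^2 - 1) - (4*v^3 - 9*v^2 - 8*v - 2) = -6*v^3 + v^2 + 8*v + 1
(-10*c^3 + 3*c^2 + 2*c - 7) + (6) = -10*c^3 + 3*c^2 + 2*c - 1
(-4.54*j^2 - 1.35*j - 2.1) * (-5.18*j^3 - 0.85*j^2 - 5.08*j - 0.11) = 23.5172*j^5 + 10.852*j^4 + 35.0887*j^3 + 9.1424*j^2 + 10.8165*j + 0.231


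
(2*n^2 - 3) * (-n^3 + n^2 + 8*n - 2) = -2*n^5 + 2*n^4 + 19*n^3 - 7*n^2 - 24*n + 6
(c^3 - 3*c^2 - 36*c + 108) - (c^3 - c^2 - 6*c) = -2*c^2 - 30*c + 108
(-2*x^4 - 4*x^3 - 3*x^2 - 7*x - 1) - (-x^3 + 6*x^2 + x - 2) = -2*x^4 - 3*x^3 - 9*x^2 - 8*x + 1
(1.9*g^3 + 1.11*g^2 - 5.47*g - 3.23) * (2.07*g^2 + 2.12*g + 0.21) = 3.933*g^5 + 6.3257*g^4 - 8.5707*g^3 - 18.0494*g^2 - 7.9963*g - 0.6783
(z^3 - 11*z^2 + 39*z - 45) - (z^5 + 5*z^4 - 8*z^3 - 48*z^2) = -z^5 - 5*z^4 + 9*z^3 + 37*z^2 + 39*z - 45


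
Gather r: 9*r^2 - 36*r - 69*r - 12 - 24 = 9*r^2 - 105*r - 36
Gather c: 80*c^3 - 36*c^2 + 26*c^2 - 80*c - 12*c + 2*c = 80*c^3 - 10*c^2 - 90*c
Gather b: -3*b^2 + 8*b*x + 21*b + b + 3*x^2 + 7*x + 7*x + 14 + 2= -3*b^2 + b*(8*x + 22) + 3*x^2 + 14*x + 16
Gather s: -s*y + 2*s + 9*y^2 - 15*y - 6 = s*(2 - y) + 9*y^2 - 15*y - 6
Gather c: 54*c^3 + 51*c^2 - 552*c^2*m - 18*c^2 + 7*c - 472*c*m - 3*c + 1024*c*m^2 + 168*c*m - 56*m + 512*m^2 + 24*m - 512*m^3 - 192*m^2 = 54*c^3 + c^2*(33 - 552*m) + c*(1024*m^2 - 304*m + 4) - 512*m^3 + 320*m^2 - 32*m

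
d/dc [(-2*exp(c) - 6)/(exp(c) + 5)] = -4*exp(c)/(exp(c) + 5)^2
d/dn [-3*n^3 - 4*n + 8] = -9*n^2 - 4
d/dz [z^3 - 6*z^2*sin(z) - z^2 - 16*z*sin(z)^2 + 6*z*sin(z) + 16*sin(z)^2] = -6*z^2*cos(z) + 3*z^2 - 12*z*sin(z) - 16*z*sin(2*z) + 6*z*cos(z) - 2*z - 16*sin(z)^2 + 6*sin(z) + 16*sin(2*z)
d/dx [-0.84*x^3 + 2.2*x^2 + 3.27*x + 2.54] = -2.52*x^2 + 4.4*x + 3.27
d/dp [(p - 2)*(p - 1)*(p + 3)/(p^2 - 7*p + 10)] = (p^2 - 10*p - 7)/(p^2 - 10*p + 25)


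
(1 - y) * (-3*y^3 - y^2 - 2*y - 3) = 3*y^4 - 2*y^3 + y^2 + y - 3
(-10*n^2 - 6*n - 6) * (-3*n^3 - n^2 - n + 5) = 30*n^5 + 28*n^4 + 34*n^3 - 38*n^2 - 24*n - 30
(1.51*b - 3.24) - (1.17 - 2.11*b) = 3.62*b - 4.41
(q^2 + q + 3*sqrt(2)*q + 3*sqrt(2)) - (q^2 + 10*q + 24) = -9*q + 3*sqrt(2)*q - 24 + 3*sqrt(2)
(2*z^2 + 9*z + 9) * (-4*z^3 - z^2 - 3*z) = -8*z^5 - 38*z^4 - 51*z^3 - 36*z^2 - 27*z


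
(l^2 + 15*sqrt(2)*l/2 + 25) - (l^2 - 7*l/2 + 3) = 7*l/2 + 15*sqrt(2)*l/2 + 22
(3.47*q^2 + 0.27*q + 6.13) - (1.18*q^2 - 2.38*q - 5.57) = 2.29*q^2 + 2.65*q + 11.7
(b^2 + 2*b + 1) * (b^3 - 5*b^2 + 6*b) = b^5 - 3*b^4 - 3*b^3 + 7*b^2 + 6*b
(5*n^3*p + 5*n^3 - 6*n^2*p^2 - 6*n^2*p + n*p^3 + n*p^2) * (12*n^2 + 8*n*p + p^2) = 60*n^5*p + 60*n^5 - 32*n^4*p^2 - 32*n^4*p - 31*n^3*p^3 - 31*n^3*p^2 + 2*n^2*p^4 + 2*n^2*p^3 + n*p^5 + n*p^4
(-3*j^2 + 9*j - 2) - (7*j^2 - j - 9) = -10*j^2 + 10*j + 7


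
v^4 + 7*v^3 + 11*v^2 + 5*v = v*(v + 1)^2*(v + 5)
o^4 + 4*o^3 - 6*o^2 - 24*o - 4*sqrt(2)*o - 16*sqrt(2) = (o + 4)*(o - 2*sqrt(2))*(o + sqrt(2))^2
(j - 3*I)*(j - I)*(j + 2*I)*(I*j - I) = I*j^4 + 2*j^3 - I*j^3 - 2*j^2 + 5*I*j^2 + 6*j - 5*I*j - 6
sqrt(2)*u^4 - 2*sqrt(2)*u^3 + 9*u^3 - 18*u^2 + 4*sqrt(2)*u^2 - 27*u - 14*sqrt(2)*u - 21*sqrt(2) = (u - 3)*(u + sqrt(2))*(u + 7*sqrt(2)/2)*(sqrt(2)*u + sqrt(2))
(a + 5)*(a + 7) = a^2 + 12*a + 35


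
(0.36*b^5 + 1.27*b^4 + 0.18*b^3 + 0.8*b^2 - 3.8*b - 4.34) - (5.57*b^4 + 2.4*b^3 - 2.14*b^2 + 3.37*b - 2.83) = 0.36*b^5 - 4.3*b^4 - 2.22*b^3 + 2.94*b^2 - 7.17*b - 1.51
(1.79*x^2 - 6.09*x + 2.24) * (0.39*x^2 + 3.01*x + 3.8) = 0.6981*x^4 + 3.0128*x^3 - 10.6553*x^2 - 16.3996*x + 8.512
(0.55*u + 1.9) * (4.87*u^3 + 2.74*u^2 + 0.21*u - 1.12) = 2.6785*u^4 + 10.76*u^3 + 5.3215*u^2 - 0.217*u - 2.128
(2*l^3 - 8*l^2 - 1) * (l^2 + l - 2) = 2*l^5 - 6*l^4 - 12*l^3 + 15*l^2 - l + 2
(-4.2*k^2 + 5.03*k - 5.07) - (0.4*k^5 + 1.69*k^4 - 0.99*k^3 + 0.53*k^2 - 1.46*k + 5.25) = -0.4*k^5 - 1.69*k^4 + 0.99*k^3 - 4.73*k^2 + 6.49*k - 10.32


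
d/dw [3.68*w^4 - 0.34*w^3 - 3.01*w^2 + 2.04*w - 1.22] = 14.72*w^3 - 1.02*w^2 - 6.02*w + 2.04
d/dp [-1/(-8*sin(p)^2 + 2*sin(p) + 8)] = (1 - 8*sin(p))*cos(p)/(2*(sin(p) + 4*cos(p)^2)^2)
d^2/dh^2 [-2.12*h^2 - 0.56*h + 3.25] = -4.24000000000000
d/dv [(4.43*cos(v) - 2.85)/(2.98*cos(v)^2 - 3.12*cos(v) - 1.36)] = (13.2014*cos(v)^2 - 16.986*cos(v) + 14.9168)*sin(v)/(8.8804*cos(v)^4 - 18.5952*cos(v)^3 + 1.6288*cos(v)^2 + 8.4864*cos(v) + 1.8496)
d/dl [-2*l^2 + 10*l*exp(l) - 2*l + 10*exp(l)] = 10*l*exp(l) - 4*l + 20*exp(l) - 2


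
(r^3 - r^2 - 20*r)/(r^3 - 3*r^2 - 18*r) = (-r^2 + r + 20)/(-r^2 + 3*r + 18)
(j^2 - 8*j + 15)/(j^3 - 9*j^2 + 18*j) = (j - 5)/(j*(j - 6))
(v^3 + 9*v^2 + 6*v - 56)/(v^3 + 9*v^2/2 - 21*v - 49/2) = 2*(v^2 + 2*v - 8)/(2*v^2 - 5*v - 7)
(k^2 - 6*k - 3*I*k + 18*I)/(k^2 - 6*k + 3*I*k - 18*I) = (k - 3*I)/(k + 3*I)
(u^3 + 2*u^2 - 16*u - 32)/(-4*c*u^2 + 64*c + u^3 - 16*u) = (u + 2)/(-4*c + u)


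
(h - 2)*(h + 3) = h^2 + h - 6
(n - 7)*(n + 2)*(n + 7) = n^3 + 2*n^2 - 49*n - 98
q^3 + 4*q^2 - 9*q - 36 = (q - 3)*(q + 3)*(q + 4)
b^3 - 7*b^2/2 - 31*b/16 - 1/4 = (b - 4)*(b + 1/4)^2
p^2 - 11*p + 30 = (p - 6)*(p - 5)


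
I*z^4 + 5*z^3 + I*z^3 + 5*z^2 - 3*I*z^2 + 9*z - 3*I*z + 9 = (z - 3*I)^2*(z + I)*(I*z + I)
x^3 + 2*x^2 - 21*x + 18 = (x - 3)*(x - 1)*(x + 6)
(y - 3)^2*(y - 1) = y^3 - 7*y^2 + 15*y - 9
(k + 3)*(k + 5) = k^2 + 8*k + 15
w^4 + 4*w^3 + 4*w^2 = w^2*(w + 2)^2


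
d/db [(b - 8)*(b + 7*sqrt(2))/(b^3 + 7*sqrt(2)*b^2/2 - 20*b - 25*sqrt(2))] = 2*(-2*(b - 8)*(b + 7*sqrt(2))*(3*b^2 + 7*sqrt(2)*b - 20) + (2*b - 8 + 7*sqrt(2))*(2*b^3 + 7*sqrt(2)*b^2 - 40*b - 50*sqrt(2)))/(2*b^3 + 7*sqrt(2)*b^2 - 40*b - 50*sqrt(2))^2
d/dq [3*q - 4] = 3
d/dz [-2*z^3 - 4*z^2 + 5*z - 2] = -6*z^2 - 8*z + 5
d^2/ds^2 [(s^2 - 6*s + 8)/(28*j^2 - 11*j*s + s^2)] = 2*((11*j - 2*s)^2*(s^2 - 6*s + 8) + (28*j^2 - 11*j*s + s^2)^2 + (28*j^2 - 11*j*s + s^2)*(-s^2 + 6*s + 2*(11*j - 2*s)*(s - 3) - 8))/(28*j^2 - 11*j*s + s^2)^3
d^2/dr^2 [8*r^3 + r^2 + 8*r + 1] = 48*r + 2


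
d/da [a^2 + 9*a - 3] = 2*a + 9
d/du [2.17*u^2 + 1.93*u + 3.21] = 4.34*u + 1.93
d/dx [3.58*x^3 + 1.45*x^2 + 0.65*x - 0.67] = 10.74*x^2 + 2.9*x + 0.65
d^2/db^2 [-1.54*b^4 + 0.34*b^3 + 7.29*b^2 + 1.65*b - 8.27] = -18.48*b^2 + 2.04*b + 14.58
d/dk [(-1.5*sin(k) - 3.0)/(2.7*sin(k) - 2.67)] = 12.105*cos(k)/(2.7*sin(k) - 2.67)^2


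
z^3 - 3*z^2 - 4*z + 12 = (z - 3)*(z - 2)*(z + 2)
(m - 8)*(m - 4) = m^2 - 12*m + 32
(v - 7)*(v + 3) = v^2 - 4*v - 21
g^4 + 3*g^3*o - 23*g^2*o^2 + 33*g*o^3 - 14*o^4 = (g - 2*o)*(g - o)^2*(g + 7*o)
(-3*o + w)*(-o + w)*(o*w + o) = 3*o^3*w + 3*o^3 - 4*o^2*w^2 - 4*o^2*w + o*w^3 + o*w^2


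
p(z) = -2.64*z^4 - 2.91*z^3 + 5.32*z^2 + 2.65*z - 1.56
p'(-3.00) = 177.28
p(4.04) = -799.19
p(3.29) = -348.19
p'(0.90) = -2.54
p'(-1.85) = 19.95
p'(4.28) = -939.66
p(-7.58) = -7163.89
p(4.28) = -1006.80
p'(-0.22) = -0.00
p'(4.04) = -793.17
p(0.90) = 1.28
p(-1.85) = -0.75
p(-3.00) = -96.90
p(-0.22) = -1.86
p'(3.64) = -583.58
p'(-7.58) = 4019.49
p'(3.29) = -432.89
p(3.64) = -525.23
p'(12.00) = -19374.47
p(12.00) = -58975.20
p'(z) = -10.56*z^3 - 8.73*z^2 + 10.64*z + 2.65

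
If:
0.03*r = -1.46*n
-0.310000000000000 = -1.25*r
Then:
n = -0.01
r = 0.25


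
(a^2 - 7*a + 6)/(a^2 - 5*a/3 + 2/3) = 3*(a - 6)/(3*a - 2)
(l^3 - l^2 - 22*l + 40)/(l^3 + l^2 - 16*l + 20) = (l - 4)/(l - 2)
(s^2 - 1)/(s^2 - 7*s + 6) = (s + 1)/(s - 6)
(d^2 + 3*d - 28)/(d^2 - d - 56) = (d - 4)/(d - 8)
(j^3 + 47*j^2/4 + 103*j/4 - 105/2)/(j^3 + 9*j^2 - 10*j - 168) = (j - 5/4)/(j - 4)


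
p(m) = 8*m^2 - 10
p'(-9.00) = -144.00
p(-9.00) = 638.00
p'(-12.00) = -192.00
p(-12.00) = 1142.00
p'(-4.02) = -64.32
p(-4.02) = 119.28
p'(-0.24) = -3.84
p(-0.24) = -9.54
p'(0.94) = 15.04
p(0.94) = -2.93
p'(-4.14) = -66.24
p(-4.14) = 127.12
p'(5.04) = 80.64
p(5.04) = 193.21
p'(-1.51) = -24.16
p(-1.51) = 8.24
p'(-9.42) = -150.72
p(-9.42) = 699.89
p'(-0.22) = -3.52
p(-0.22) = -9.61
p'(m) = 16*m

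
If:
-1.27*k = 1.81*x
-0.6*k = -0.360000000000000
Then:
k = 0.60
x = -0.42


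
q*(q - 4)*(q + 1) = q^3 - 3*q^2 - 4*q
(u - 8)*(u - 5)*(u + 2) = u^3 - 11*u^2 + 14*u + 80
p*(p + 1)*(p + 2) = p^3 + 3*p^2 + 2*p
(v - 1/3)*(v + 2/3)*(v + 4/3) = v^3 + 5*v^2/3 + 2*v/9 - 8/27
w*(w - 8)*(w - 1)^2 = w^4 - 10*w^3 + 17*w^2 - 8*w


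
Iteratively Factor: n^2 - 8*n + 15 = (n - 5)*(n - 3)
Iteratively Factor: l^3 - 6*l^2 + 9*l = (l - 3)*(l^2 - 3*l) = l*(l - 3)*(l - 3)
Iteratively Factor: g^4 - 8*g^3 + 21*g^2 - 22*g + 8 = (g - 2)*(g^3 - 6*g^2 + 9*g - 4) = (g - 4)*(g - 2)*(g^2 - 2*g + 1) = (g - 4)*(g - 2)*(g - 1)*(g - 1)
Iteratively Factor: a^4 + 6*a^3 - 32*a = (a + 4)*(a^3 + 2*a^2 - 8*a) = a*(a + 4)*(a^2 + 2*a - 8) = a*(a + 4)^2*(a - 2)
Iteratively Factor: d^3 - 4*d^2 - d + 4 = (d - 1)*(d^2 - 3*d - 4) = (d - 1)*(d + 1)*(d - 4)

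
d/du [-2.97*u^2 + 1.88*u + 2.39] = 1.88 - 5.94*u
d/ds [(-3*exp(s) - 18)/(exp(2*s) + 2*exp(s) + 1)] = 3*(exp(s) + 11)*exp(s)/(exp(3*s) + 3*exp(2*s) + 3*exp(s) + 1)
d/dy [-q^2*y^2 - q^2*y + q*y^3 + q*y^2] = q*(-2*q*y - q + 3*y^2 + 2*y)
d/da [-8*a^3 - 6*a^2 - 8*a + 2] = -24*a^2 - 12*a - 8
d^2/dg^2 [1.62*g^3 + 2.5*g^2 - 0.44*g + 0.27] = 9.72*g + 5.0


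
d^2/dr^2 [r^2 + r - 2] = 2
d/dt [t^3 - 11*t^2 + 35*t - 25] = 3*t^2 - 22*t + 35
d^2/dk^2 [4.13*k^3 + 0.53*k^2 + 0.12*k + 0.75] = 24.78*k + 1.06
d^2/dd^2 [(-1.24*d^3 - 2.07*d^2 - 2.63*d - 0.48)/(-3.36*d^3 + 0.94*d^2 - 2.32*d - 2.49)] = (-2.8421709430404e-14*d^7 + 54.5717760000001*d^6 + 120.1536*d^5 - 206.119872*d^4 - 274.888248*d^3 - 166.998996*d^2 + 52.687476*d + 2.696526)/(37.933056*d^9 - 31.836672*d^8 + 87.482304*d^7 + 39.5378*d^6 + 13.217952*d^5 + 107.882412*d^4 + 42.403024*d^3 + 22.722246*d^2 + 43.152696*d + 15.438249)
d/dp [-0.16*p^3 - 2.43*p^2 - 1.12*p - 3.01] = -0.48*p^2 - 4.86*p - 1.12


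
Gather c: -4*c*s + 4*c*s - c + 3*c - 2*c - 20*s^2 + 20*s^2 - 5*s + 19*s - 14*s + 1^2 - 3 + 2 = 0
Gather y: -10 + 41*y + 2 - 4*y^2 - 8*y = -4*y^2 + 33*y - 8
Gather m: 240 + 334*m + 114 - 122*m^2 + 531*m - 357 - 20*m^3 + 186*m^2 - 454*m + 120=-20*m^3 + 64*m^2 + 411*m + 117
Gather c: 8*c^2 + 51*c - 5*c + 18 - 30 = 8*c^2 + 46*c - 12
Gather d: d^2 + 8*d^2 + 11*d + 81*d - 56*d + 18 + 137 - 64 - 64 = 9*d^2 + 36*d + 27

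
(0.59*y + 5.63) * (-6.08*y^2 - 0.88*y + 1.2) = -3.5872*y^3 - 34.7496*y^2 - 4.2464*y + 6.756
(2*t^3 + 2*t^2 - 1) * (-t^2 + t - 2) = -2*t^5 - 2*t^3 - 3*t^2 - t + 2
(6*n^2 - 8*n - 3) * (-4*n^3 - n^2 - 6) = -24*n^5 + 26*n^4 + 20*n^3 - 33*n^2 + 48*n + 18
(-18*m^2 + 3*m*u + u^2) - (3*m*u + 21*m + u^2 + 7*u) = -18*m^2 - 21*m - 7*u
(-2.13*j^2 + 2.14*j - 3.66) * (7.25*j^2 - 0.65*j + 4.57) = -15.4425*j^4 + 16.8995*j^3 - 37.6601*j^2 + 12.1588*j - 16.7262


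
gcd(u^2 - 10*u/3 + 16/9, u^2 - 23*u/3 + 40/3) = u - 8/3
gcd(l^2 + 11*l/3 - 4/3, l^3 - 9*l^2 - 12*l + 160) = l + 4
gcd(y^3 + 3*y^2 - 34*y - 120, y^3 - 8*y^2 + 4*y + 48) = y - 6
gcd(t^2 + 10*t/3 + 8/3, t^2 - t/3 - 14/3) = t + 2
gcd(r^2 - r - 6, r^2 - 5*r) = 1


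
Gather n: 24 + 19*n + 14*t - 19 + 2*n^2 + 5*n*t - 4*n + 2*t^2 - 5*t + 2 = 2*n^2 + n*(5*t + 15) + 2*t^2 + 9*t + 7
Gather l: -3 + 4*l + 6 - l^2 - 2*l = -l^2 + 2*l + 3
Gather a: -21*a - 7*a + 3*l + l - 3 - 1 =-28*a + 4*l - 4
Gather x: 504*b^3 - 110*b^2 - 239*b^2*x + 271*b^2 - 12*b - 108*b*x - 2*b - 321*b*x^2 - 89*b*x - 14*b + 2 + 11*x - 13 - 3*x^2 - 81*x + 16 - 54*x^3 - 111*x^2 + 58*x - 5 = 504*b^3 + 161*b^2 - 28*b - 54*x^3 + x^2*(-321*b - 114) + x*(-239*b^2 - 197*b - 12)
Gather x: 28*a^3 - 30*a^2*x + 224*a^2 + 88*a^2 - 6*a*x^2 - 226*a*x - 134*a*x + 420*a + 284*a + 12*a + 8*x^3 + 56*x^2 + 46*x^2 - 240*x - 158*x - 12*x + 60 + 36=28*a^3 + 312*a^2 + 716*a + 8*x^3 + x^2*(102 - 6*a) + x*(-30*a^2 - 360*a - 410) + 96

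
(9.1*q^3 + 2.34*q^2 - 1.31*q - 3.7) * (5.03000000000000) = 45.773*q^3 + 11.7702*q^2 - 6.5893*q - 18.611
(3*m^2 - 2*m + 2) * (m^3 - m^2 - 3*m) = 3*m^5 - 5*m^4 - 5*m^3 + 4*m^2 - 6*m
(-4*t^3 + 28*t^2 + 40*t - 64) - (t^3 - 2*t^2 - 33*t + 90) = -5*t^3 + 30*t^2 + 73*t - 154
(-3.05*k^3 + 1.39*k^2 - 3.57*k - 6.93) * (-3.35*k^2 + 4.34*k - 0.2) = 10.2175*k^5 - 17.8935*k^4 + 18.6021*k^3 + 7.4437*k^2 - 29.3622*k + 1.386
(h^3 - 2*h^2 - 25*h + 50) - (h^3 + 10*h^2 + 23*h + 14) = -12*h^2 - 48*h + 36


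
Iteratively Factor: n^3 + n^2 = (n)*(n^2 + n) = n^2*(n + 1)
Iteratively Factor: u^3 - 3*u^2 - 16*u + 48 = (u + 4)*(u^2 - 7*u + 12) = (u - 4)*(u + 4)*(u - 3)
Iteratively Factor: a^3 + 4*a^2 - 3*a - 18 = (a + 3)*(a^2 + a - 6) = (a - 2)*(a + 3)*(a + 3)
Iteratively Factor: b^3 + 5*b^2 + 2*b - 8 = (b - 1)*(b^2 + 6*b + 8) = (b - 1)*(b + 4)*(b + 2)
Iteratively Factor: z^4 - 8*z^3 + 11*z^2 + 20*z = (z - 5)*(z^3 - 3*z^2 - 4*z) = z*(z - 5)*(z^2 - 3*z - 4) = z*(z - 5)*(z - 4)*(z + 1)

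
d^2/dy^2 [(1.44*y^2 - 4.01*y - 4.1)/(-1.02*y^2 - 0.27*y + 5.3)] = (9.13716*y^3 - 21.114*y^2 + 136.8432*y - 24.4956)/(1.061208*y^6 + 0.842724*y^5 - 16.319286*y^4 - 8.738037*y^3 + 84.79629*y^2 + 22.7529*y - 148.877)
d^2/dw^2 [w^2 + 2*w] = 2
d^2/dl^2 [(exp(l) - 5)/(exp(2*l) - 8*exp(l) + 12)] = (exp(4*l) - 12*exp(3*l) + 48*exp(2*l) + 16*exp(l) - 336)*exp(l)/(exp(6*l) - 24*exp(5*l) + 228*exp(4*l) - 1088*exp(3*l) + 2736*exp(2*l) - 3456*exp(l) + 1728)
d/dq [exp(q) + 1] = exp(q)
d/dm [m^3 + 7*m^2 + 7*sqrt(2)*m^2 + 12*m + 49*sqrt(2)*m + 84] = 3*m^2 + 14*m + 14*sqrt(2)*m + 12 + 49*sqrt(2)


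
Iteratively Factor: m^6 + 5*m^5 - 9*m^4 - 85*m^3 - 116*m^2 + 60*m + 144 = (m + 3)*(m^5 + 2*m^4 - 15*m^3 - 40*m^2 + 4*m + 48) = (m - 4)*(m + 3)*(m^4 + 6*m^3 + 9*m^2 - 4*m - 12) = (m - 4)*(m + 2)*(m + 3)*(m^3 + 4*m^2 + m - 6) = (m - 4)*(m - 1)*(m + 2)*(m + 3)*(m^2 + 5*m + 6) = (m - 4)*(m - 1)*(m + 2)*(m + 3)^2*(m + 2)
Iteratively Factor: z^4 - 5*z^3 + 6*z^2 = (z)*(z^3 - 5*z^2 + 6*z) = z*(z - 2)*(z^2 - 3*z) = z^2*(z - 2)*(z - 3)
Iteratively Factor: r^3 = (r)*(r^2) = r^2*(r)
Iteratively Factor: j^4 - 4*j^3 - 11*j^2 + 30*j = (j + 3)*(j^3 - 7*j^2 + 10*j) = j*(j + 3)*(j^2 - 7*j + 10) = j*(j - 2)*(j + 3)*(j - 5)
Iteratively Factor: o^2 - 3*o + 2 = (o - 1)*(o - 2)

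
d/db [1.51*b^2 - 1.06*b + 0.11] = 3.02*b - 1.06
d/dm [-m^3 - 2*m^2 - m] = -3*m^2 - 4*m - 1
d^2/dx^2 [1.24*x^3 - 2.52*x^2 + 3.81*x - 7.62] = 7.44*x - 5.04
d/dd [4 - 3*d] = -3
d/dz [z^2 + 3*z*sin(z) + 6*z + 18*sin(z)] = 3*z*cos(z) + 2*z + 3*sin(z) + 18*cos(z) + 6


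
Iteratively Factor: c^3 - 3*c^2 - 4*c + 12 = (c + 2)*(c^2 - 5*c + 6) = (c - 2)*(c + 2)*(c - 3)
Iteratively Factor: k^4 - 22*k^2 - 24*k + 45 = (k - 5)*(k^3 + 5*k^2 + 3*k - 9) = (k - 5)*(k + 3)*(k^2 + 2*k - 3) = (k - 5)*(k + 3)^2*(k - 1)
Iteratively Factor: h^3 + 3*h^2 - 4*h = (h - 1)*(h^2 + 4*h) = (h - 1)*(h + 4)*(h)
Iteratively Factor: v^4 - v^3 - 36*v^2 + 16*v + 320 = (v + 4)*(v^3 - 5*v^2 - 16*v + 80) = (v + 4)^2*(v^2 - 9*v + 20) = (v - 5)*(v + 4)^2*(v - 4)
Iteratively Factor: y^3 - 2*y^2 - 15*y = (y + 3)*(y^2 - 5*y) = (y - 5)*(y + 3)*(y)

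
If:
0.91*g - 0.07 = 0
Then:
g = 0.08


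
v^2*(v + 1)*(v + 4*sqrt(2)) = v^4 + v^3 + 4*sqrt(2)*v^3 + 4*sqrt(2)*v^2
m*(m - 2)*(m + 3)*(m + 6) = m^4 + 7*m^3 - 36*m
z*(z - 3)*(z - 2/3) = z^3 - 11*z^2/3 + 2*z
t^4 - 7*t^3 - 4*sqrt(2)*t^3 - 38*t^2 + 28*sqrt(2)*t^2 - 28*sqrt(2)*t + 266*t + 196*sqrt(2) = (t - 7)*(t - 7*sqrt(2))*(t + sqrt(2))*(t + 2*sqrt(2))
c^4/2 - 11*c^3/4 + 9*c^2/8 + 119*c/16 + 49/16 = (c/2 + 1/2)*(c - 7/2)^2*(c + 1/2)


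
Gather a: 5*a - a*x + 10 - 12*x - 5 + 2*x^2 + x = a*(5 - x) + 2*x^2 - 11*x + 5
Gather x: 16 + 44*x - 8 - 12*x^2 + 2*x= -12*x^2 + 46*x + 8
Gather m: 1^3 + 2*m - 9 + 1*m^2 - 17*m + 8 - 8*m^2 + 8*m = -7*m^2 - 7*m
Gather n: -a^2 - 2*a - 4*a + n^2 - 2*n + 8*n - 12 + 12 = -a^2 - 6*a + n^2 + 6*n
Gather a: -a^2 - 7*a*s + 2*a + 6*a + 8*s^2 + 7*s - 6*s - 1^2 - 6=-a^2 + a*(8 - 7*s) + 8*s^2 + s - 7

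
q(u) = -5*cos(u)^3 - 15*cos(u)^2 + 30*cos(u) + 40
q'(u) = 15*sin(u)*cos(u)^2 + 30*sin(u)*cos(u) - 30*sin(u)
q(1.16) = 49.27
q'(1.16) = -14.33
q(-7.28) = 51.07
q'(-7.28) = 7.80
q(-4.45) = 31.30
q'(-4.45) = -35.51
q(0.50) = 51.40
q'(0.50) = 3.78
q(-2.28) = 15.48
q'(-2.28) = 32.76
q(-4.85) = 43.82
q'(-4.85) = -25.36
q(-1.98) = 26.00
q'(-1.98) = 36.30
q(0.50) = 51.40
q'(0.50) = 3.78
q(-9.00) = 4.00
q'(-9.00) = 18.50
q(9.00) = 4.00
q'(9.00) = -18.50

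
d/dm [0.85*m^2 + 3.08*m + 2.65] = 1.7*m + 3.08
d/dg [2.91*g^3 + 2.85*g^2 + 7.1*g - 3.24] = 8.73*g^2 + 5.7*g + 7.1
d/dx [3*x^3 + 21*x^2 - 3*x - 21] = 9*x^2 + 42*x - 3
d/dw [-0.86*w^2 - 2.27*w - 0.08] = -1.72*w - 2.27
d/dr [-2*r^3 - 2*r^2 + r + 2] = -6*r^2 - 4*r + 1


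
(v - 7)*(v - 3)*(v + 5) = v^3 - 5*v^2 - 29*v + 105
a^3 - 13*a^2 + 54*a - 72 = (a - 6)*(a - 4)*(a - 3)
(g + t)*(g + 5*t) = g^2 + 6*g*t + 5*t^2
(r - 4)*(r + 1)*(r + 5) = r^3 + 2*r^2 - 19*r - 20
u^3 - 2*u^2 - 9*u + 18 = (u - 3)*(u - 2)*(u + 3)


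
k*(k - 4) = k^2 - 4*k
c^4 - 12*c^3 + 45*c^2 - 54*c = c*(c - 6)*(c - 3)^2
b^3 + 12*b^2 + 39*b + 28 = (b + 1)*(b + 4)*(b + 7)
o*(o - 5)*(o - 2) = o^3 - 7*o^2 + 10*o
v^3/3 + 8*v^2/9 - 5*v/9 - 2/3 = (v/3 + 1)*(v - 1)*(v + 2/3)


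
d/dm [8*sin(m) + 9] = 8*cos(m)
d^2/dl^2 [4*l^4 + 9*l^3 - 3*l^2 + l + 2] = 48*l^2 + 54*l - 6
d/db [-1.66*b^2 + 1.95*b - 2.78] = 1.95 - 3.32*b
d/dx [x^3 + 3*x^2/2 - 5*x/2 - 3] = 3*x^2 + 3*x - 5/2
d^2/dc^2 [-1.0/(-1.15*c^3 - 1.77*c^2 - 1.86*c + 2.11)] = (-(6.9*c + 3.54)*(1.15*c^3 + 1.77*c^2 + 1.86*c - 2.11) + 1.0*(3.45*c^2 + 3.54*c + 1.86)*(6.9*c^2 + 7.08*c + 3.72))/(1.15*c^3 + 1.77*c^2 + 1.86*c - 2.11)^3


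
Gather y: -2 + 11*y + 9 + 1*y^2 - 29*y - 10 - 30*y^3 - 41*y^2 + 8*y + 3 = -30*y^3 - 40*y^2 - 10*y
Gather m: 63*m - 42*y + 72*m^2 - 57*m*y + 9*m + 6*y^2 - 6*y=72*m^2 + m*(72 - 57*y) + 6*y^2 - 48*y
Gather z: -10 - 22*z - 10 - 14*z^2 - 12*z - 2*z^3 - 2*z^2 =-2*z^3 - 16*z^2 - 34*z - 20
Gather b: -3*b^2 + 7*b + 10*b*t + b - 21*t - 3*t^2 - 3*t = -3*b^2 + b*(10*t + 8) - 3*t^2 - 24*t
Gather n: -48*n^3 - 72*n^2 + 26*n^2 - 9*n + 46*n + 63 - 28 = -48*n^3 - 46*n^2 + 37*n + 35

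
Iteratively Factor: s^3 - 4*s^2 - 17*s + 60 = (s + 4)*(s^2 - 8*s + 15) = (s - 3)*(s + 4)*(s - 5)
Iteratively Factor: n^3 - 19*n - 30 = (n + 2)*(n^2 - 2*n - 15) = (n - 5)*(n + 2)*(n + 3)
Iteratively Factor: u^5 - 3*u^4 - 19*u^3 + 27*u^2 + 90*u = (u - 5)*(u^4 + 2*u^3 - 9*u^2 - 18*u) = u*(u - 5)*(u^3 + 2*u^2 - 9*u - 18) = u*(u - 5)*(u + 2)*(u^2 - 9) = u*(u - 5)*(u - 3)*(u + 2)*(u + 3)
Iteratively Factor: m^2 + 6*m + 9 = (m + 3)*(m + 3)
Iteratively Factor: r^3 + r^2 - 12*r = (r - 3)*(r^2 + 4*r) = r*(r - 3)*(r + 4)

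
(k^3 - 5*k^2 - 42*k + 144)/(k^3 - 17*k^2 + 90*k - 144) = (k + 6)/(k - 6)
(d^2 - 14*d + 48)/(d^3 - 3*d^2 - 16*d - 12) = (d - 8)/(d^2 + 3*d + 2)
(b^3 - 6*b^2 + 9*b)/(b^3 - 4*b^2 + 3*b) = (b - 3)/(b - 1)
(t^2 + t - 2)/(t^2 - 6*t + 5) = (t + 2)/(t - 5)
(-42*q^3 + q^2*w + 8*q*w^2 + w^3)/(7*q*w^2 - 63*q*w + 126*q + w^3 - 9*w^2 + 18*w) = (-6*q^2 + q*w + w^2)/(w^2 - 9*w + 18)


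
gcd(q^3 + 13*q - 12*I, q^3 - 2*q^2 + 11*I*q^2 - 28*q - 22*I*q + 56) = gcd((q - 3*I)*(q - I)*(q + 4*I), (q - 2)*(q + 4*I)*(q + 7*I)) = q + 4*I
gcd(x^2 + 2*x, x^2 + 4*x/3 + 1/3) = 1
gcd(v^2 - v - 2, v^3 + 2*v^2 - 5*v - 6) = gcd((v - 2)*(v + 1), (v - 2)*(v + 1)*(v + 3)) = v^2 - v - 2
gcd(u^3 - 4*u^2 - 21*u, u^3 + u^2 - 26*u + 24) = 1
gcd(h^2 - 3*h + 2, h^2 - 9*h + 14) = h - 2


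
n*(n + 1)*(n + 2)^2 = n^4 + 5*n^3 + 8*n^2 + 4*n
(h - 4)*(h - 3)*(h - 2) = h^3 - 9*h^2 + 26*h - 24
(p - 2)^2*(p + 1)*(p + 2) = p^4 - p^3 - 6*p^2 + 4*p + 8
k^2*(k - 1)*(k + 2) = k^4 + k^3 - 2*k^2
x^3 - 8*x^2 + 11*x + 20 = (x - 5)*(x - 4)*(x + 1)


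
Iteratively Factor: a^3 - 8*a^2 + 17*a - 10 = (a - 5)*(a^2 - 3*a + 2) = (a - 5)*(a - 1)*(a - 2)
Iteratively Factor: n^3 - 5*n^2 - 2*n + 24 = (n + 2)*(n^2 - 7*n + 12) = (n - 3)*(n + 2)*(n - 4)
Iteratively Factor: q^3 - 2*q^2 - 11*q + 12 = (q + 3)*(q^2 - 5*q + 4) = (q - 4)*(q + 3)*(q - 1)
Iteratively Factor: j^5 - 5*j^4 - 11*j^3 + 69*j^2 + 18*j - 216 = (j + 2)*(j^4 - 7*j^3 + 3*j^2 + 63*j - 108) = (j + 2)*(j + 3)*(j^3 - 10*j^2 + 33*j - 36) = (j - 3)*(j + 2)*(j + 3)*(j^2 - 7*j + 12) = (j - 4)*(j - 3)*(j + 2)*(j + 3)*(j - 3)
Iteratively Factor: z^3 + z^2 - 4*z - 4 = (z - 2)*(z^2 + 3*z + 2) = (z - 2)*(z + 1)*(z + 2)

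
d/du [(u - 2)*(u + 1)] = 2*u - 1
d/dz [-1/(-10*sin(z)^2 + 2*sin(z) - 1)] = 2*(1 - 10*sin(z))*cos(z)/(10*sin(z)^2 - 2*sin(z) + 1)^2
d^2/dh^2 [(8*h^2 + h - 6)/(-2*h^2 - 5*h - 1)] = 2*(76*h^3 + 120*h^2 + 186*h + 135)/(8*h^6 + 60*h^5 + 162*h^4 + 185*h^3 + 81*h^2 + 15*h + 1)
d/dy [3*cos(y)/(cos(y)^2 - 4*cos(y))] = 3*sin(y)/(cos(y) - 4)^2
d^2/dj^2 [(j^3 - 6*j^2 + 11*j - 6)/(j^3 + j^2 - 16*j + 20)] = 2*(-7*j^3 + 39*j^2 - 93*j + 37)/(j^6 + 9*j^5 - 3*j^4 - 153*j^3 + 30*j^2 + 900*j - 1000)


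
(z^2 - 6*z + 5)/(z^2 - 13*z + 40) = (z - 1)/(z - 8)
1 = 1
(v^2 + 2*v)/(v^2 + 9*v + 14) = v/(v + 7)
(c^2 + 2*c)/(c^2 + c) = (c + 2)/(c + 1)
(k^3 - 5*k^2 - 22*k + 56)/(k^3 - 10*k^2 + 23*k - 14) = (k + 4)/(k - 1)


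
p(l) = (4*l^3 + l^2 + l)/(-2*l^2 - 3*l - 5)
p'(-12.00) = -2.01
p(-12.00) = 26.38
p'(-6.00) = -2.10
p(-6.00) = 14.14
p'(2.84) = -1.81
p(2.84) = -3.46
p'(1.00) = -1.08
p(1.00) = -0.60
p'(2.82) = -1.81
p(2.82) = -3.42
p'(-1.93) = -3.41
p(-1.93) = 4.05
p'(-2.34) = -3.11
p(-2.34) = 5.39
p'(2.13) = -1.67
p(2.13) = -2.21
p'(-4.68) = -2.21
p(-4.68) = 11.30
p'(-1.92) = -3.42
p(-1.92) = 4.01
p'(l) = (4*l + 3)*(4*l^3 + l^2 + l)/(-2*l^2 - 3*l - 5)^2 + (12*l^2 + 2*l + 1)/(-2*l^2 - 3*l - 5) = (-8*l^4 - 24*l^3 - 61*l^2 - 10*l - 5)/(4*l^4 + 12*l^3 + 29*l^2 + 30*l + 25)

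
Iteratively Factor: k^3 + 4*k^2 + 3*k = (k + 1)*(k^2 + 3*k) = (k + 1)*(k + 3)*(k)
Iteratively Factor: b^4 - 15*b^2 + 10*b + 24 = (b + 4)*(b^3 - 4*b^2 + b + 6) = (b - 2)*(b + 4)*(b^2 - 2*b - 3) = (b - 2)*(b + 1)*(b + 4)*(b - 3)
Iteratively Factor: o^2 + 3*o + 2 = (o + 2)*(o + 1)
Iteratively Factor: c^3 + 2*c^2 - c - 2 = (c - 1)*(c^2 + 3*c + 2) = (c - 1)*(c + 2)*(c + 1)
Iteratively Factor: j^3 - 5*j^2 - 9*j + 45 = (j - 3)*(j^2 - 2*j - 15) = (j - 5)*(j - 3)*(j + 3)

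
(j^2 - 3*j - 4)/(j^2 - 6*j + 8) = (j + 1)/(j - 2)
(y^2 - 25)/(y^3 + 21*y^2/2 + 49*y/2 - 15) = 2*(y - 5)/(2*y^2 + 11*y - 6)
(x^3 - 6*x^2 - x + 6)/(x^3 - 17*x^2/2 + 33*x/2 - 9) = 2*(x + 1)/(2*x - 3)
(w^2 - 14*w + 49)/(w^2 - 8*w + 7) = (w - 7)/(w - 1)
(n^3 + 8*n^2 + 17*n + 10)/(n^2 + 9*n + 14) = (n^2 + 6*n + 5)/(n + 7)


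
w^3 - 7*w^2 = w^2*(w - 7)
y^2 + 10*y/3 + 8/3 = (y + 4/3)*(y + 2)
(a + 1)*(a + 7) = a^2 + 8*a + 7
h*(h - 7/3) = h^2 - 7*h/3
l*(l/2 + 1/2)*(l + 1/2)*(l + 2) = l^4/2 + 7*l^3/4 + 7*l^2/4 + l/2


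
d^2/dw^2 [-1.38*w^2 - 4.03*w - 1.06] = -2.76000000000000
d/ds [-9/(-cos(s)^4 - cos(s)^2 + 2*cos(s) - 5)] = 18*(2*cos(s)^3 + cos(s) - 1)*sin(s)/(cos(s)^4 + cos(s)^2 - 2*cos(s) + 5)^2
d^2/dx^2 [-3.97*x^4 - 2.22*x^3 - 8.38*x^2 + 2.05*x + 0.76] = -47.64*x^2 - 13.32*x - 16.76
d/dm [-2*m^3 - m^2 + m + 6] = -6*m^2 - 2*m + 1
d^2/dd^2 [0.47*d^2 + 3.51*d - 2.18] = 0.940000000000000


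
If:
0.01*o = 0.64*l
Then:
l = 0.015625*o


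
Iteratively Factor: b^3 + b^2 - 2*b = (b)*(b^2 + b - 2) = b*(b - 1)*(b + 2)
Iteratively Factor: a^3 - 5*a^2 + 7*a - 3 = (a - 1)*(a^2 - 4*a + 3) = (a - 1)^2*(a - 3)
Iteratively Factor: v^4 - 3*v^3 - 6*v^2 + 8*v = (v + 2)*(v^3 - 5*v^2 + 4*v) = (v - 1)*(v + 2)*(v^2 - 4*v) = v*(v - 1)*(v + 2)*(v - 4)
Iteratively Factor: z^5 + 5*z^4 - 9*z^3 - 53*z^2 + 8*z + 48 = (z + 1)*(z^4 + 4*z^3 - 13*z^2 - 40*z + 48) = (z - 1)*(z + 1)*(z^3 + 5*z^2 - 8*z - 48) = (z - 3)*(z - 1)*(z + 1)*(z^2 + 8*z + 16) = (z - 3)*(z - 1)*(z + 1)*(z + 4)*(z + 4)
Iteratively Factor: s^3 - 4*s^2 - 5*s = (s - 5)*(s^2 + s) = s*(s - 5)*(s + 1)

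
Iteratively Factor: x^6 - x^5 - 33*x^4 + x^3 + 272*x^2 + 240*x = (x + 1)*(x^5 - 2*x^4 - 31*x^3 + 32*x^2 + 240*x) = (x + 1)*(x + 4)*(x^4 - 6*x^3 - 7*x^2 + 60*x) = x*(x + 1)*(x + 4)*(x^3 - 6*x^2 - 7*x + 60) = x*(x - 4)*(x + 1)*(x + 4)*(x^2 - 2*x - 15) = x*(x - 4)*(x + 1)*(x + 3)*(x + 4)*(x - 5)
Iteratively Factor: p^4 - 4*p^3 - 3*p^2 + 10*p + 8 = (p - 4)*(p^3 - 3*p - 2) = (p - 4)*(p - 2)*(p^2 + 2*p + 1) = (p - 4)*(p - 2)*(p + 1)*(p + 1)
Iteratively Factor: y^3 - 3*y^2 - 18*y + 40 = (y - 5)*(y^2 + 2*y - 8) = (y - 5)*(y - 2)*(y + 4)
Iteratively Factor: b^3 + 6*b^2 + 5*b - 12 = (b + 3)*(b^2 + 3*b - 4) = (b + 3)*(b + 4)*(b - 1)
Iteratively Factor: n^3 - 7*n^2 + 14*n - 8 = (n - 1)*(n^2 - 6*n + 8) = (n - 4)*(n - 1)*(n - 2)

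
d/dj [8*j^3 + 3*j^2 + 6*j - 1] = 24*j^2 + 6*j + 6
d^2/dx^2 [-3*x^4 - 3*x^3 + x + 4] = 18*x*(-2*x - 1)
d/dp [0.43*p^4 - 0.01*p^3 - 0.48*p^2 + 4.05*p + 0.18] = 1.72*p^3 - 0.03*p^2 - 0.96*p + 4.05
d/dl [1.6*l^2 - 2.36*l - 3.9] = 3.2*l - 2.36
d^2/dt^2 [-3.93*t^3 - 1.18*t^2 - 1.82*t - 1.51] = -23.58*t - 2.36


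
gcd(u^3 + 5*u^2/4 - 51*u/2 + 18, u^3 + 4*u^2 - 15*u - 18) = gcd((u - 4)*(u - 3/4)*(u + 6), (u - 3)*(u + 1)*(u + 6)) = u + 6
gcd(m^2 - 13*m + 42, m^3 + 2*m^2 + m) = 1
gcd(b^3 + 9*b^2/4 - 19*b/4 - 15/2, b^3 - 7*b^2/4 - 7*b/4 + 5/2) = b^2 - 3*b/4 - 5/2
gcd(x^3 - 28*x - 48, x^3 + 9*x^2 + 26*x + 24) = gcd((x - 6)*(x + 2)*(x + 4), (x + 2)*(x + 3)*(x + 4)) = x^2 + 6*x + 8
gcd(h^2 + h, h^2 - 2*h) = h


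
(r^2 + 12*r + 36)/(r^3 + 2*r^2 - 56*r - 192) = (r + 6)/(r^2 - 4*r - 32)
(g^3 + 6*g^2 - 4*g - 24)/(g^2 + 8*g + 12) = g - 2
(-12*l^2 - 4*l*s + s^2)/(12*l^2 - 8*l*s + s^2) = (2*l + s)/(-2*l + s)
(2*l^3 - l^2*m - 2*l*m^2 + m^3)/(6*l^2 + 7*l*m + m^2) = (2*l^2 - 3*l*m + m^2)/(6*l + m)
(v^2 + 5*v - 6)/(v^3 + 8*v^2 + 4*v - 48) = (v - 1)/(v^2 + 2*v - 8)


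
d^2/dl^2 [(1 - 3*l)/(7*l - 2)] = 14/(7*l - 2)^3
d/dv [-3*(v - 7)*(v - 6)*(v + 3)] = -9*v^2 + 60*v - 9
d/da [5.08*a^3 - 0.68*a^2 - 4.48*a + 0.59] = 15.24*a^2 - 1.36*a - 4.48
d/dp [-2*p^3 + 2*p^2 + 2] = 2*p*(2 - 3*p)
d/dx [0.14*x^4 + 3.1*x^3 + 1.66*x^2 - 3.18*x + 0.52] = 0.56*x^3 + 9.3*x^2 + 3.32*x - 3.18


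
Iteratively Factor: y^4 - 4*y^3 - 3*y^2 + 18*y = (y - 3)*(y^3 - y^2 - 6*y) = y*(y - 3)*(y^2 - y - 6) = y*(y - 3)^2*(y + 2)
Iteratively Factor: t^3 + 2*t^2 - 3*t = (t + 3)*(t^2 - t) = (t - 1)*(t + 3)*(t)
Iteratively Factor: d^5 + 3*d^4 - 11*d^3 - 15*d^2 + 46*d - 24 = (d - 1)*(d^4 + 4*d^3 - 7*d^2 - 22*d + 24) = (d - 1)*(d + 3)*(d^3 + d^2 - 10*d + 8) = (d - 1)*(d + 3)*(d + 4)*(d^2 - 3*d + 2) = (d - 1)^2*(d + 3)*(d + 4)*(d - 2)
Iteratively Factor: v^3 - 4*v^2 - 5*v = (v)*(v^2 - 4*v - 5) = v*(v + 1)*(v - 5)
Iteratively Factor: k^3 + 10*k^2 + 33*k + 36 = (k + 4)*(k^2 + 6*k + 9) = (k + 3)*(k + 4)*(k + 3)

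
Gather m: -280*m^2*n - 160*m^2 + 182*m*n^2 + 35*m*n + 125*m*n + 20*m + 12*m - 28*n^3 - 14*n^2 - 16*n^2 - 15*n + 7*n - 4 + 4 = m^2*(-280*n - 160) + m*(182*n^2 + 160*n + 32) - 28*n^3 - 30*n^2 - 8*n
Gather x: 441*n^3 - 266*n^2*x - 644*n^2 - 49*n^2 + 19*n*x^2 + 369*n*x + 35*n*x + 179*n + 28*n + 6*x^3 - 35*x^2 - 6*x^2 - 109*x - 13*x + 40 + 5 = 441*n^3 - 693*n^2 + 207*n + 6*x^3 + x^2*(19*n - 41) + x*(-266*n^2 + 404*n - 122) + 45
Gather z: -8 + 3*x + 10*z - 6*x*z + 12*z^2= 3*x + 12*z^2 + z*(10 - 6*x) - 8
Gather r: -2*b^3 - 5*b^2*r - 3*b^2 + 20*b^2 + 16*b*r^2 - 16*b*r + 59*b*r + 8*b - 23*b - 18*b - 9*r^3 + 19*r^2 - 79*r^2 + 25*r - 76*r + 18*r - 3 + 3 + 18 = -2*b^3 + 17*b^2 - 33*b - 9*r^3 + r^2*(16*b - 60) + r*(-5*b^2 + 43*b - 33) + 18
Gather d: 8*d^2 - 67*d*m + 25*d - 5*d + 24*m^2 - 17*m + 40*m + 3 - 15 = 8*d^2 + d*(20 - 67*m) + 24*m^2 + 23*m - 12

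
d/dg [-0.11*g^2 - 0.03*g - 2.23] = -0.22*g - 0.03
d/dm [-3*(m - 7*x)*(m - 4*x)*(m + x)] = -9*m^2 + 60*m*x - 51*x^2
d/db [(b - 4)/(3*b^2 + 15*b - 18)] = (b^2 + 5*b - (b - 4)*(2*b + 5) - 6)/(3*(b^2 + 5*b - 6)^2)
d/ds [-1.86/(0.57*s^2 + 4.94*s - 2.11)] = (2.1204*s + 9.1884)/(0.57*s^2 + 4.94*s - 2.11)^2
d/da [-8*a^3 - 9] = -24*a^2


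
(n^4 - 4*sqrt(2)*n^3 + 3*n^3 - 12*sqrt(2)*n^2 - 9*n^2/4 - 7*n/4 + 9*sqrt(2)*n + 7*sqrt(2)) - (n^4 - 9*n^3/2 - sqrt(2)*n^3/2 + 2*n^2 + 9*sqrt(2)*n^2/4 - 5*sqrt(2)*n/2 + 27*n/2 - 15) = -7*sqrt(2)*n^3/2 + 15*n^3/2 - 57*sqrt(2)*n^2/4 - 17*n^2/4 - 61*n/4 + 23*sqrt(2)*n/2 + 7*sqrt(2) + 15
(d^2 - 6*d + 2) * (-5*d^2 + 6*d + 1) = -5*d^4 + 36*d^3 - 45*d^2 + 6*d + 2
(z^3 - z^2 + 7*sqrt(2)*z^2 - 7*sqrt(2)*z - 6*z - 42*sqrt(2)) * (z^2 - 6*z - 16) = z^5 - 7*z^4 + 7*sqrt(2)*z^4 - 49*sqrt(2)*z^3 - 16*z^3 - 112*sqrt(2)*z^2 + 52*z^2 + 96*z + 364*sqrt(2)*z + 672*sqrt(2)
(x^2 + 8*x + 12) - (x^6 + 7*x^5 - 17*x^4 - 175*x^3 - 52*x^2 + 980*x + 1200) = -x^6 - 7*x^5 + 17*x^4 + 175*x^3 + 53*x^2 - 972*x - 1188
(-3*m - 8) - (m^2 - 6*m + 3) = -m^2 + 3*m - 11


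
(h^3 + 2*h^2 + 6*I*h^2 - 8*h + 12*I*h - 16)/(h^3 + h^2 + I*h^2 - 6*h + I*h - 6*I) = (h^3 + h^2*(2 + 6*I) + h*(-8 + 12*I) - 16)/(h^3 + h^2*(1 + I) + h*(-6 + I) - 6*I)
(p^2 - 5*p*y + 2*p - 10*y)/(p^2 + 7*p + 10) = (p - 5*y)/(p + 5)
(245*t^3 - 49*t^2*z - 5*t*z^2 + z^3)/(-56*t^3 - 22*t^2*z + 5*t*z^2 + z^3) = (35*t^2 - 12*t*z + z^2)/(-8*t^2 - 2*t*z + z^2)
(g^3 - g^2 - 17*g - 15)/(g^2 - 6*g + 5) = (g^2 + 4*g + 3)/(g - 1)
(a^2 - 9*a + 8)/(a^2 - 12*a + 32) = (a - 1)/(a - 4)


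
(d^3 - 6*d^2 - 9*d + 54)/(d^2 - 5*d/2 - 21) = 2*(d^2 - 9)/(2*d + 7)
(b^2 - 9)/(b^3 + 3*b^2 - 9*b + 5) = (b^2 - 9)/(b^3 + 3*b^2 - 9*b + 5)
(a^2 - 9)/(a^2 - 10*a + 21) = (a + 3)/(a - 7)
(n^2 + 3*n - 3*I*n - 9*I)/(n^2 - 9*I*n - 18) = (n + 3)/(n - 6*I)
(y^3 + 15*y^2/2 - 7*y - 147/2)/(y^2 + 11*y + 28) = (2*y^2 + y - 21)/(2*(y + 4))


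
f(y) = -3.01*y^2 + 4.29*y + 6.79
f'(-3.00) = 22.35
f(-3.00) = -33.17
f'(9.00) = -49.89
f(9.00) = -198.41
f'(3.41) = -16.24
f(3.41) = -13.58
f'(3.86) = -18.95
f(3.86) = -21.50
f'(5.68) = -29.90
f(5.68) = -65.95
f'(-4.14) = 29.21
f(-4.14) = -62.56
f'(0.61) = 0.62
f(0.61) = 8.29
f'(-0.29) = 6.04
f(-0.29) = 5.29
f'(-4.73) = 32.76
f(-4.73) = -80.84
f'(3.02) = -13.89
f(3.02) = -7.71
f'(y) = 4.29 - 6.02*y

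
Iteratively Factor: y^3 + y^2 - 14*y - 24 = (y + 2)*(y^2 - y - 12) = (y + 2)*(y + 3)*(y - 4)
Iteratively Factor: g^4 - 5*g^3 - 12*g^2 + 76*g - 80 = (g + 4)*(g^3 - 9*g^2 + 24*g - 20) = (g - 2)*(g + 4)*(g^2 - 7*g + 10) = (g - 2)^2*(g + 4)*(g - 5)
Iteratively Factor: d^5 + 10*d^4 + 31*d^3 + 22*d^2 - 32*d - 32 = (d + 2)*(d^4 + 8*d^3 + 15*d^2 - 8*d - 16) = (d + 1)*(d + 2)*(d^3 + 7*d^2 + 8*d - 16) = (d - 1)*(d + 1)*(d + 2)*(d^2 + 8*d + 16) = (d - 1)*(d + 1)*(d + 2)*(d + 4)*(d + 4)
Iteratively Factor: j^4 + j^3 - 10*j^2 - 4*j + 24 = (j + 3)*(j^3 - 2*j^2 - 4*j + 8) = (j - 2)*(j + 3)*(j^2 - 4) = (j - 2)^2*(j + 3)*(j + 2)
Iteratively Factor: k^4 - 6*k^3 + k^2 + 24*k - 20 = (k - 2)*(k^3 - 4*k^2 - 7*k + 10) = (k - 5)*(k - 2)*(k^2 + k - 2) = (k - 5)*(k - 2)*(k + 2)*(k - 1)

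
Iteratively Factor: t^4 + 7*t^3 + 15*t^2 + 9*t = (t)*(t^3 + 7*t^2 + 15*t + 9) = t*(t + 3)*(t^2 + 4*t + 3) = t*(t + 3)^2*(t + 1)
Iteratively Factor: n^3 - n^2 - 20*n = (n + 4)*(n^2 - 5*n) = (n - 5)*(n + 4)*(n)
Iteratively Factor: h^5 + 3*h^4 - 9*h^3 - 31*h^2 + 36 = (h + 2)*(h^4 + h^3 - 11*h^2 - 9*h + 18) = (h + 2)^2*(h^3 - h^2 - 9*h + 9) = (h - 1)*(h + 2)^2*(h^2 - 9) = (h - 3)*(h - 1)*(h + 2)^2*(h + 3)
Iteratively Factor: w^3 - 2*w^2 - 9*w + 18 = (w + 3)*(w^2 - 5*w + 6) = (w - 3)*(w + 3)*(w - 2)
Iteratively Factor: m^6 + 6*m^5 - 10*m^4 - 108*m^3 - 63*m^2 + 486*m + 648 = (m - 3)*(m^5 + 9*m^4 + 17*m^3 - 57*m^2 - 234*m - 216) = (m - 3)*(m + 4)*(m^4 + 5*m^3 - 3*m^2 - 45*m - 54) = (m - 3)*(m + 2)*(m + 4)*(m^3 + 3*m^2 - 9*m - 27) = (m - 3)^2*(m + 2)*(m + 4)*(m^2 + 6*m + 9) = (m - 3)^2*(m + 2)*(m + 3)*(m + 4)*(m + 3)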